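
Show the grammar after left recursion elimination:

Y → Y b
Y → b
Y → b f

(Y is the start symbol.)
Y is directly left-recursive. The standard transformation for
  A → A α₁ | ... | A α_m | β₁ | ... | β_n
is
  A  → β₁ A' | ... | β_n A'
  A' → α₁ A' | ... | α_m A' | ε

Y → b becomes Y → b Y'
Y → b f becomes Y → b f Y'
Y → Y b becomes Y' → b Y'
Add Y' → ε

Resulting grammar:
Y → b Y'
Y → b f Y'
Y' → b Y'
Y' → ε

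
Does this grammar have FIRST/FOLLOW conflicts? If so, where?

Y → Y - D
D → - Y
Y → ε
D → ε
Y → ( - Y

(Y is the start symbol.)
A FIRST/FOLLOW conflict occurs when a non-terminal N has a nullable alternative N → β (β ⇒* ε) and another alternative N → α with FIRST(α) ∩ FOLLOW(N) ≠ ∅: on such a lookahead the parser cannot decide between expanding α and letting N vanish via β.

Nullable non-terminals: D, Y.
FIRST sets used below: FIRST(Y) = { '(', '-', ε }

D: nullable alternative(s) D → ε; FOLLOW(D) = { $, '-' }
  D → - Y: FIRST \ {ε} = { '-' } — overlaps FOLLOW(D) on { '-' }: CONFLICT
  D → ε: FIRST \ {ε} = { } — this is the only nullable alternative, skip

Y: nullable alternative(s) Y → ε; FOLLOW(Y) = { $, '-' }
  Y → Y - D: FIRST \ {ε} = { '(', '-' } — overlaps FOLLOW(Y) on { '-' }: CONFLICT
  Y → ε: FIRST \ {ε} = { } — this is the only nullable alternative, skip
  Y → ( - Y: FIRST \ {ε} = { '(' } — disjoint from FOLLOW(Y)

So the grammar has 2 FIRST/FOLLOW conflicts (marked CONFLICT above).

Answer: Yes. Y → Y '-' D with FOLLOW(Y) on { '-' }; D → '-' Y with FOLLOW(D) on { '-' }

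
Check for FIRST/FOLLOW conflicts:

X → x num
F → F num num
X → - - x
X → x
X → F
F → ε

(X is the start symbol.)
A FIRST/FOLLOW conflict occurs when a non-terminal N has a nullable alternative N → β (β ⇒* ε) and another alternative N → α with FIRST(α) ∩ FOLLOW(N) ≠ ∅: on such a lookahead the parser cannot decide between expanding α and letting N vanish via β.

Nullable non-terminals: F, X.
FIRST sets used below: FIRST(F) = { 'num', ε }

F: nullable alternative(s) F → ε; FOLLOW(F) = { $, 'num' }
  F → F num num: FIRST \ {ε} = { 'num' } — overlaps FOLLOW(F) on { 'num' }: CONFLICT
  F → ε: FIRST \ {ε} = { } — this is the only nullable alternative, skip

X: nullable alternative(s) X → F; FOLLOW(X) = { $ }
  X → x num: FIRST \ {ε} = { 'x' } — disjoint from FOLLOW(X)
  X → - - x: FIRST \ {ε} = { '-' } — disjoint from FOLLOW(X)
  X → x: FIRST \ {ε} = { 'x' } — disjoint from FOLLOW(X)
  X → F: FIRST \ {ε} = { 'num' } — this is the only nullable alternative, skip

So the grammar has 1 FIRST/FOLLOW conflict (marked CONFLICT above).

Answer: Yes. F → F num num with FOLLOW(F) on { 'num' }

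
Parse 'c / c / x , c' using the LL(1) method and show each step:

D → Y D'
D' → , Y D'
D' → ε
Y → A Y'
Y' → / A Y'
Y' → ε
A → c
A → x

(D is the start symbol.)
LL(1) parsing maintains a stack (initially the start symbol over $) and the input. At each step: if the stack top is a terminal, match it against the current input token; if it is a non-terminal N, replace it with the RHS of M[N, lookahead] (the unique production whose predict set contains the lookahead).

Stack is shown with the top on the left.

Stack        Input            Action
------------------------------------
D $          c / c / x , c $  output D → Y D'
Y D' $       c / c / x , c $  output Y → A Y'
A Y' D' $    c / c / x , c $  output A → c
c Y' D' $    c / c / x , c $  match 'c'
Y' D' $      / c / x , c $    output Y' → / A Y'
/ A Y' D' $  / c / x , c $    match '/'
A Y' D' $    c / x , c $      output A → c
c Y' D' $    c / x , c $      match 'c'
Y' D' $      / x , c $        output Y' → / A Y'
/ A Y' D' $  / x , c $        match '/'
A Y' D' $    x , c $          output A → x
x Y' D' $    x , c $          match 'x'
Y' D' $      , c $            output Y' → ε
D' $         , c $            output D' → , Y D'
, Y D' $     , c $            match ','
Y D' $       c $              output Y → A Y'
A Y' D' $    c $              output A → c
c Y' D' $    c $              match 'c'
Y' D' $      $                output Y' → ε
D' $         $                output D' → ε
$            $                accept

The string is accepted.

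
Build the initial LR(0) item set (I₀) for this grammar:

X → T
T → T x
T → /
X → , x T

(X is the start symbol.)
{ [T → . /], [T → . T x], [X → . , x T], [X → . T], [X' → . X] }

First, augment the grammar with X' → X
I₀ = CLOSURE({ [X' → . X] }):
  [X' → . X] has the dot before X: add [X → . T], [X → . , x T]
  [X → . T] has the dot before T: add [T → . T x], [T → . /]
No further items can be added.

I₀ = { [T → . /], [T → . T x], [X → . , x T], [X → . T], [X' → . X] }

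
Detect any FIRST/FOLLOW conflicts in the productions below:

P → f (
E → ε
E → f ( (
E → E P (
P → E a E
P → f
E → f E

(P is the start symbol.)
Yes. E → f '(' '(' with FOLLOW(E) on { 'f' }; E → E P '(' with FOLLOW(E) on { 'a', 'f' }; E → f E with FOLLOW(E) on { 'f' }

Nullable non-terminals: E.
FIRST sets used below: FIRST(E) = { 'a', 'f', ε }, FIRST(P) = { 'a', 'f' }

E: nullable alternative(s) E → ε; FOLLOW(E) = { $, '(', 'a', 'f' }
  E → ε: FIRST \ {ε} = { } — this is the only nullable alternative, skip
  E → f ( (: FIRST \ {ε} = { 'f' } — overlaps FOLLOW(E) on { 'f' }: CONFLICT
  E → E P (: FIRST \ {ε} = { 'a', 'f' } — overlaps FOLLOW(E) on { 'a', 'f' }: CONFLICT
  E → f E: FIRST \ {ε} = { 'f' } — overlaps FOLLOW(E) on { 'f' }: CONFLICT

P has no nullable alternative, so no FIRST/FOLLOW check is needed there.

So the grammar has 3 FIRST/FOLLOW conflicts (marked CONFLICT above).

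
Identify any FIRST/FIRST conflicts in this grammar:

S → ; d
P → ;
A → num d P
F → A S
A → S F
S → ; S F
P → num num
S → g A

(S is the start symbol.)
A FIRST/FIRST conflict occurs when two productions N → α and N → β for the same non-terminal have FIRST(α) ∩ FIRST(β) ≠ ∅ (with ε ∈ FIRST of a nullable right-hand side, so two nullable alternatives also conflict).

FIRST sets of the non-terminals at (or reachable through a nullable prefix from) the front of some alternative:
  FIRST(S) = { ';', 'g' }

Productions for S:
  S → ; d: FIRST = { ';' }
  S → ; S F: FIRST = { ';' }
  S → g A: FIRST = { 'g' }
Productions for P:
  P → ;: FIRST = { ';' }
  P → num num: FIRST = { 'num' }
Productions for A:
  A → num d P: FIRST = { 'num' }
  A → S F: FIRST = { ';', 'g' }
F has only one production, so no FIRST/FIRST conflict is possible there.

Conflict for S: S → ; d and S → ; S F
  Overlap: { ';' }

Answer: Yes. S → ';' d / S → ';' S F on { ';' }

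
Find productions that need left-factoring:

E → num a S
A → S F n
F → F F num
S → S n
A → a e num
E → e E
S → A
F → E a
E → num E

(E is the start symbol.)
Left-factoring is needed when two productions for the same non-terminal
share a common prefix on the right-hand side.

Productions for E:
  E → num a S
  E → e E
  E → num E
Productions for A:
  A → S F n
  A → a e num
Productions for F:
  F → F F num
  F → E a
Productions for S:
  S → S n
  S → A

Found common prefix 'num' in productions for E

Answer: Yes, E has productions with common prefix 'num'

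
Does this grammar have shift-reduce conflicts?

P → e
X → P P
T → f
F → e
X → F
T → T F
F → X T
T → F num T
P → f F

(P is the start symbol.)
Augment with P' → P and build the canonical LR(0) collection (I0 = CLOSURE({[P' → . P]}), then GOTO on every symbol after a dot until no new states appear). It has 15 states:
  I0: { [P → . e], [P → . f F], [P' → . P] }  — shift
  I1: { [P' → P .] }  — accept
  I2: { [P → e .] }  — reduce
  I3: { [F → . X T], [F → . e], [P → . e], [P → . f F], [P → f . F], [X → . F], [X → . P P] }  — shift
  I4: { [P → f F .], [X → F .] }  — 2 reduces
  I5: { [P → . e], [P → . f F], [X → P . P] }  — shift
  I6: { [F → . X T], [F → . e], [F → X . T], [P → . e], [P → . f F], [T → . F num T], [T → . T F], [T → . f], [X → . F], [X → . P P] }  — shift
  I7: { [F → e .], [P → e .] }  — 2 reduces
  I8: { [T → F . num T], [X → F .] }  — shift, reduce
  I9: { [F → . X T], [F → . e], [F → X T .], [P → . e], [P → . f F], [T → T . F], [X → . F], [X → . P P] }  — shift, reduce
  I10: { [F → . X T], [F → . e], [P → . e], [P → . f F], [P → f . F], [T → f .], [X → . F], [X → . P P] }  — shift, reduce
  I11: { [T → T F .], [X → F .] }  — 2 reduces
  I12: { [F → . X T], [F → . e], [P → . e], [P → . f F], [T → . F num T], [T → . T F], [T → . f], [T → F num . T], [X → . F], [X → . P P] }  — shift
  I13: { [F → . X T], [F → . e], [P → . e], [P → . f F], [T → F num T .], [T → T . F], [X → . F], [X → . P P] }  — shift, reduce
  I14: { [X → P P .] }  — reduce

I8 contains reduce item [X → F .] and shift item [T → F . num T] — shift-reduce conflict.
I9 contains reduce item [F → X T .] and shift items [F → . e], [P → . e], [P → . f F] — shift-reduce conflict.
I10 contains reduce item [T → f .] and shift items [F → . e], [P → . e], [P → . f F] — shift-reduce conflict.
I13 contains reduce item [T → F num T .] and shift items [F → . e], [P → . e], [P → . f F] — shift-reduce conflict.

Answer: Yes — I8: [X → F .] vs [T → F . num T]; I9: [F → X T .] vs [F → . e]; I10: [T → f .] vs [F → . e]; I13: [T → F num T .] vs [F → . e]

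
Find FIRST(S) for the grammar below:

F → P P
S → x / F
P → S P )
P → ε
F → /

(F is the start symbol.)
From S → x / F:
  - x is a terminal: add 'x' and stop

Collecting: FIRST(S) = { 'x' }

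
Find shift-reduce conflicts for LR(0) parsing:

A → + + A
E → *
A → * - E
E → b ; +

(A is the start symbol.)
No shift-reduce conflicts

Augment with A' → A and build the canonical LR(0) collection (I0 = CLOSURE({[A' → . A]}), then GOTO on every symbol after a dot until no new states appear). It has 12 states:
  I0: { [A → . * - E], [A → . + + A], [A' → . A] }  — shift
  I1: { [A → * . - E] }  — shift
  I2: { [A → + . + A] }  — shift
  I3: { [A' → A .] }  — accept
  I4: { [A → + + . A], [A → . * - E], [A → . + + A] }  — shift
  I5: { [A → + + A .] }  — reduce
  I6: { [A → * - . E], [E → . *], [E → . b ; +] }  — shift
  I7: { [E → * .] }  — reduce
  I8: { [A → * - E .] }  — reduce
  I9: { [E → b . ; +] }  — shift
  I10: { [E → b ; . +] }  — shift
  I11: { [E → b ; + .] }  — reduce

No state contains both a complete item and a shift item.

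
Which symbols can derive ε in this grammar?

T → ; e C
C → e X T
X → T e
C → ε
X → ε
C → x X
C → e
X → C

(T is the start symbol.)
{ 'C', 'X' }

ε-productions: C → ε, X → ε
So C, X are immediately nullable.
No further non-terminal can be added: every production for the remaining non-terminals contains a terminal or a non-nullable non-terminal.
Nullable = { 'C', 'X' }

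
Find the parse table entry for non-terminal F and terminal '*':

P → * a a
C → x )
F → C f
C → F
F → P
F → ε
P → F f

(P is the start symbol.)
To find M[F, '*'], we find productions for F where '*' is in the predict set (PREDICT(N → α) = (FIRST(α) \ {ε}) ∪ (FOLLOW(N) if α ⇒* ε)).

Relevant sets:
  FIRST(C) = { '*', 'f', 'x', ε }
  FIRST(P) = { '*', 'f', 'x' }
  FOLLOW(F) = { 'f' }

F → C f: PREDICT = { '*', 'f', 'x' }
  '*' is in predict set, so this production goes in M[F, '*']
F → P: PREDICT = { '*', 'f', 'x' }
  '*' is in predict set, so this production goes in M[F, '*']
F → ε: PREDICT = { 'f' }

M[F, '*'] = F → C f, F → P  (a multiply-defined cell — the grammar is not LL(1))

Answer: F → C f, F → P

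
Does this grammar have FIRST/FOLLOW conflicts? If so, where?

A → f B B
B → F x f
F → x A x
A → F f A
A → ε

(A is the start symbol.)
Nullable non-terminals: A.
FIRST sets used below: FIRST(F) = { 'x' }

A: nullable alternative(s) A → ε; FOLLOW(A) = { $, 'x' }
  A → f B B: FIRST \ {ε} = { 'f' } — disjoint from FOLLOW(A)
  A → F f A: FIRST \ {ε} = { 'x' } — overlaps FOLLOW(A) on { 'x' }: CONFLICT
  A → ε: FIRST \ {ε} = { } — this is the only nullable alternative, skip

B, F have no nullable alternative, so no FIRST/FOLLOW check is needed there.

So the grammar has 1 FIRST/FOLLOW conflict (marked CONFLICT above).

Answer: Yes. A → F f A with FOLLOW(A) on { 'x' }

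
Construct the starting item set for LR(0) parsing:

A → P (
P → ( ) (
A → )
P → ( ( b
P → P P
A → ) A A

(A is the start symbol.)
First, augment the grammar with A' → A
I₀ = CLOSURE({ [A' → . A] }):
  [A' → . A] has the dot before A: add [A → . P (], [A → . )], [A → . ) A A]
  [A → . P (] has the dot before P: add [P → . ( ) (], [P → . ( ( b], [P → . P P]
No further items can be added.

I₀ = { [A → . ) A A], [A → . )], [A → . P (], [A' → . A], [P → . ( ( b], [P → . ( ) (], [P → . P P] }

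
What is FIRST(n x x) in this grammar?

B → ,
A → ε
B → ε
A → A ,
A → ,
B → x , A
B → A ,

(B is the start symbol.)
{ 'n' }

To compute FIRST(n x x), process the symbols left to right:
Symbol n is a terminal. Add 'n' and stop.
FIRST(n x x) = { 'n' }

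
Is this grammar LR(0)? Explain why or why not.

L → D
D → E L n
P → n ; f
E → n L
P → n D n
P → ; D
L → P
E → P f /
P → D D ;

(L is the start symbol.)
A grammar is LR(0) if no state in the canonical LR(0) collection has:
  - both a shift item (dot before a terminal) and a complete item (shift-reduce conflict), or
  - two or more complete items (reduce-reduce conflict; the accept item [L' → L .] counts as a complete item here).

Augment with L' → L and build the canonical LR(0) collection (I0 = CLOSURE({[L' → . L]}), then GOTO on every symbol after a dot until no new states appear). It has 20 states:
  I0: { [D → . E L n], [E → . P f /], [E → . n L], [L → . D], [L → . P], [L' → . L], [P → . ; D], [P → . D D ;], [P → . n ; f], [P → . n D n] }  — shift
  I1: { [D → . E L n], [E → . P f /], [E → . n L], [P → . ; D], [P → . D D ;], [P → . n ; f], [P → . n D n], [P → ; . D] }  — shift
  I2: { [D → . E L n], [E → . P f /], [E → . n L], [L → D .], [P → . ; D], [P → . D D ;], [P → . n ; f], [P → . n D n], [P → D . D ;] }  — shift, reduce
  I3: { [D → . E L n], [D → E . L n], [E → . P f /], [E → . n L], [L → . D], [L → . P], [P → . ; D], [P → . D D ;], [P → . n ; f], [P → . n D n] }  — shift
  I4: { [L' → L .] }  — accept
  I5: { [E → P . f /], [L → P .] }  — shift, reduce
  I6: { [D → . E L n], [E → . P f /], [E → . n L], [E → n . L], [L → . D], [L → . P], [P → . ; D], [P → . D D ;], [P → . n ; f], [P → . n D n], [P → n . ; f], [P → n . D n] }  — shift
  I7: { [D → . E L n], [E → . P f /], [E → . n L], [P → . ; D], [P → . D D ;], [P → . n ; f], [P → . n D n], [P → ; . D], [P → n ; . f] }  — shift
  I8: { [D → . E L n], [E → . P f /], [E → . n L], [L → D .], [P → . ; D], [P → . D D ;], [P → . n ; f], [P → . n D n], [P → D . D ;], [P → n D . n] }  — shift, reduce
  I9: { [E → n L .] }  — reduce
  I10: { [D → . E L n], [E → . P f /], [E → . n L], [P → . ; D], [P → . D D ;], [P → . n ; f], [P → . n D n], [P → D . D ;], [P → D D . ;] }  — shift
  I11: { [E → P . f /] }  — shift
  I12: { [D → . E L n], [E → . P f /], [E → . n L], [E → n . L], [L → . D], [L → . P], [P → . ; D], [P → . D D ;], [P → . n ; f], [P → . n D n], [P → n . ; f], [P → n . D n], [P → n D n .] }  — shift, reduce
  I13: { [E → P f . /] }  — shift
  I14: { [E → P f / .] }  — reduce
  I15: { [D → . E L n], [E → . P f /], [E → . n L], [P → . ; D], [P → . D D ;], [P → . n ; f], [P → . n D n], [P → ; . D], [P → D D ; .] }  — shift, reduce
  I16: { [D → . E L n], [E → . P f /], [E → . n L], [P → . ; D], [P → . D D ;], [P → . n ; f], [P → . n D n], [P → ; D .], [P → D . D ;] }  — shift, reduce
  I17: { [P → n ; f .] }  — reduce
  I18: { [D → E L . n] }  — shift
  I19: { [D → E L n .] }  — reduce

Conflict in state I2:
  Shift-reduce conflict between [L → D .] and [E → . n L]
So the grammar is NOT LR(0).

Answer: No. Shift-reduce conflict between [L → D .] and [E → . n L]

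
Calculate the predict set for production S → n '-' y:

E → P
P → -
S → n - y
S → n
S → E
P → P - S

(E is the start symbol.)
PREDICT(S → n '-' y) = (FIRST(RHS) \ {ε}) ∪ (FOLLOW(S) if ε ∈ FIRST(RHS), i.e. RHS ⇒* ε)
FIRST(n '-' y) = { 'n' }
ε ∉ FIRST(n '-' y), so FOLLOW(S) is not added.
PREDICT(S → n '-' y) = { 'n' }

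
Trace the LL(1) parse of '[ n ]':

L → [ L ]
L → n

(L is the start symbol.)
LL(1) parsing maintains a stack (initially the start symbol over $) and the input. At each step: if the stack top is a terminal, match it against the current input token; if it is a non-terminal N, replace it with the RHS of M[N, lookahead] (the unique production whose predict set contains the lookahead).

Stack is shown with the top on the left.

Stack    Input    Action
------------------------
L $      [ n ] $  output L → [ L ]
[ L ] $  [ n ] $  match '['
L ] $    n ] $    output L → n
n ] $    n ] $    match 'n'
] $      ] $      match ']'
$        $        accept

The string is accepted.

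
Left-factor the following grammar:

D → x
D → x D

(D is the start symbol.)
D → x D'
D' → ε
D' → D

Left-factoring transforms A → αβ₁ | αβ₂ into A → αA' and A' → β₁ | β₂
(α is the longest common prefix among the alternatives). Repeat until
no nonterminal has two alternatives with a common prefix.

Round 1: D has alternatives sharing prefix 'x'. Introduce D': D → x D'
  Add: D' → ε
  Add: D' → D

No remaining common prefixes — done.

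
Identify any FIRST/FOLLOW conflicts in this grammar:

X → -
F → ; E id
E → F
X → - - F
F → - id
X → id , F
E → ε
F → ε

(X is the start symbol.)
No FIRST/FOLLOW conflicts.

A FIRST/FOLLOW conflict occurs when a non-terminal N has a nullable alternative N → β (β ⇒* ε) and another alternative N → α with FIRST(α) ∩ FOLLOW(N) ≠ ∅: on such a lookahead the parser cannot decide between expanding α and letting N vanish via β.

Nullable non-terminals: E, F.
FIRST sets used below: FIRST(F) = { '-', ';', ε }

E: nullable alternative(s) E → F, E → ε; FOLLOW(E) = { 'id' }
  E → F: FIRST \ {ε} = { '-', ';' } — disjoint from FOLLOW(E)
  E → ε: FIRST \ {ε} = { } — disjoint from FOLLOW(E)

F: nullable alternative(s) F → ε; FOLLOW(F) = { $, 'id' }
  F → ; E id: FIRST \ {ε} = { ';' } — disjoint from FOLLOW(F)
  F → - id: FIRST \ {ε} = { '-' } — disjoint from FOLLOW(F)
  F → ε: FIRST \ {ε} = { } — this is the only nullable alternative, skip

X has no nullable alternative, so no FIRST/FOLLOW check is needed there.

No FIRST/FOLLOW conflicts found.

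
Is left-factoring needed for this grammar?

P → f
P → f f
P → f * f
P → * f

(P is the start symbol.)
Yes, P has productions with common prefix 'f'

Left-factoring is needed when two productions for the same non-terminal
share a common prefix on the right-hand side.

Productions for P:
  P → f
  P → f f
  P → f * f
  P → * f

Found common prefix 'f' in productions for P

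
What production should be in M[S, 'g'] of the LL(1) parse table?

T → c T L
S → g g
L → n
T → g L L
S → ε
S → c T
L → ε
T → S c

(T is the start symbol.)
To find M[S, 'g'], we find productions for S where 'g' is in the predict set (PREDICT(N → α) = (FIRST(α) \ {ε}) ∪ (FOLLOW(N) if α ⇒* ε)).

Relevant sets:
  FOLLOW(S) = { 'c' }

S → g g: PREDICT = { 'g' }
  'g' is in predict set, so this production goes in M[S, 'g']
S → ε: PREDICT = { 'c' }
S → c T: PREDICT = { 'c' }

M[S, 'g'] = S → g g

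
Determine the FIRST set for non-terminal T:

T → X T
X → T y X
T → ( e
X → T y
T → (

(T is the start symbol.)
To compute FIRST(T), examine every production with T on the left-hand side, reading each right-hand side left to right until a non-nullable symbol is reached.

FIRST sets of the other non-terminals involved (by the same procedure, iterated to a fixed point):
  FIRST(X) = { '(' }

From T → X T:
  - X is a non-terminal: add FIRST(X) \ {ε} = { '(' }
    X is not nullable, so stop
From T → ( e:
  - '(' is a terminal: add '(' and stop
From T → (:
  - '(' is a terminal: add '(' and stop

Collecting: FIRST(T) = { '(' }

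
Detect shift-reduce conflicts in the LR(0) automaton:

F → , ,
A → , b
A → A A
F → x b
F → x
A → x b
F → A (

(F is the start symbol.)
Yes — I4: [F → x .] vs [A → x . b]; I8: [A → A A .] vs [A → . , b]

A shift-reduce conflict occurs when an LR(0) state has both:
  - a complete (reduce) item [A → α .] (dot at the end), and
  - a shift item [B → β . c γ] (dot before a terminal).

Augment with F' → F and build the canonical LR(0) collection (I0 = CLOSURE({[F' → . F]}), then GOTO on every symbol after a dot until no new states appear). It has 13 states:
  I0: { [A → . , b], [A → . A A], [A → . x b], [F → . , ,], [F → . A (], [F → . x b], [F → . x], [F' → . F] }  — shift
  I1: { [A → , . b], [F → , . ,] }  — shift
  I2: { [A → . , b], [A → . A A], [A → . x b], [A → A . A], [F → A . (] }  — shift
  I3: { [F' → F .] }  — accept
  I4: { [A → x . b], [F → x . b], [F → x .] }  — shift, reduce
  I5: { [A → x b .], [F → x b .] }  — 2 reduces
  I6: { [F → A ( .] }  — reduce
  I7: { [A → , . b] }  — shift
  I8: { [A → . , b], [A → . A A], [A → . x b], [A → A . A], [A → A A .] }  — shift, reduce
  I9: { [A → x . b] }  — shift
  I10: { [A → x b .] }  — reduce
  I11: { [A → , b .] }  — reduce
  I12: { [F → , , .] }  — reduce

I4 contains reduce item [F → x .] and shift items [A → x . b], [F → x . b] — shift-reduce conflict.
I8 contains reduce item [A → A A .] and shift items [A → . , b], [A → . x b] — shift-reduce conflict.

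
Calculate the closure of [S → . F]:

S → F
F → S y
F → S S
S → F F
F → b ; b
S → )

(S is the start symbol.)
Start with: [S → . F]
  [S → . F] has the dot before F: add [F → . S y], [F → . S S], [F → . b ; b]
  [F → . S y] has the dot before S: add [S → . F F], [S → . )]
No further items can be added.

CLOSURE = { [F → . S S], [F → . S y], [F → . b ; b], [S → . )], [S → . F F], [S → . F] }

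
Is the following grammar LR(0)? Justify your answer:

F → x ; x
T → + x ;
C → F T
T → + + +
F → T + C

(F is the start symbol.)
A grammar is LR(0) if no state in the canonical LR(0) collection has:
  - both a shift item (dot before a terminal) and a complete item (shift-reduce conflict), or
  - two or more complete items (reduce-reduce conflict; the accept item [F' → F .] counts as a complete item here).

Augment with F' → F and build the canonical LR(0) collection (I0 = CLOSURE({[F' → . F]}), then GOTO on every symbol after a dot until no new states appear). It has 15 states:
  I0: { [F → . T + C], [F → . x ; x], [F' → . F], [T → . + + +], [T → . + x ;] }  — shift
  I1: { [T → + . + +], [T → + . x ;] }  — shift
  I2: { [F' → F .] }  — accept
  I3: { [F → T . + C] }  — shift
  I4: { [F → x . ; x] }  — shift
  I5: { [F → x ; . x] }  — shift
  I6: { [F → x ; x .] }  — reduce
  I7: { [C → . F T], [F → . T + C], [F → . x ; x], [F → T + . C], [T → . + + +], [T → . + x ;] }  — shift
  I8: { [F → T + C .] }  — reduce
  I9: { [C → F . T], [T → . + + +], [T → . + x ;] }  — shift
  I10: { [C → F T .] }  — reduce
  I11: { [T → + + . +] }  — shift
  I12: { [T → + x . ;] }  — shift
  I13: { [T → + x ; .] }  — reduce
  I14: { [T → + + + .] }  — reduce

Every state is either a pure shift/goto state or contains exactly one complete item and nothing to shift — no conflicts. The grammar is LR(0).

Answer: Yes, the grammar is LR(0)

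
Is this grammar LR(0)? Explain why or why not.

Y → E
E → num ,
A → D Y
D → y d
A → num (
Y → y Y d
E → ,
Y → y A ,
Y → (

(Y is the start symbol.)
A grammar is LR(0) if no state in the canonical LR(0) collection has:
  - both a shift item (dot before a terminal) and a complete item (shift-reduce conflict), or
  - two or more complete items (reduce-reduce conflict; the accept item [Y' → Y .] counts as a complete item here).

Augment with Y' → Y and build the canonical LR(0) collection (I0 = CLOSURE({[Y' → . Y]}), then GOTO on every symbol after a dot until no new states appear). It has 18 states:
  I0: { [E → . ,], [E → . num ,], [Y → . (], [Y → . E], [Y → . y A ,], [Y → . y Y d], [Y' → . Y] }  — shift
  I1: { [Y → ( .] }  — reduce
  I2: { [E → , .] }  — reduce
  I3: { [Y → E .] }  — reduce
  I4: { [Y' → Y .] }  — accept
  I5: { [E → num . ,] }  — shift
  I6: { [A → . D Y], [A → . num (], [D → . y d], [E → . ,], [E → . num ,], [Y → . (], [Y → . E], [Y → . y A ,], [Y → . y Y d], [Y → y . A ,], [Y → y . Y d] }  — shift
  I7: { [Y → y A . ,] }  — shift
  I8: { [A → D . Y], [E → . ,], [E → . num ,], [Y → . (], [Y → . E], [Y → . y A ,], [Y → . y Y d] }  — shift
  I9: { [Y → y Y . d] }  — shift
  I10: { [A → num . (], [E → num . ,] }  — shift
  I11: { [A → . D Y], [A → . num (], [D → . y d], [D → y . d], [E → . ,], [E → . num ,], [Y → . (], [Y → . E], [Y → . y A ,], [Y → . y Y d], [Y → y . A ,], [Y → y . Y d] }  — shift
  I12: { [D → y d .] }  — reduce
  I13: { [A → num ( .] }  — reduce
  I14: { [E → num , .] }  — reduce
  I15: { [Y → y Y d .] }  — reduce
  I16: { [A → D Y .] }  — reduce
  I17: { [Y → y A , .] }  — reduce

Every state is either a pure shift/goto state or contains exactly one complete item and nothing to shift — no conflicts. The grammar is LR(0).

Answer: Yes, the grammar is LR(0)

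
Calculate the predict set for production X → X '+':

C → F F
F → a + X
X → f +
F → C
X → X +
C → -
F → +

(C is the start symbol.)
PREDICT(X → X '+') = (FIRST(RHS) \ {ε}) ∪ (FOLLOW(X) if ε ∈ FIRST(RHS), i.e. RHS ⇒* ε)
FIRST(X) = { 'f' }
FIRST(X '+') = { 'f' }
ε ∉ FIRST(X '+'), so FOLLOW(X) is not added.
PREDICT(X → X '+') = { 'f' }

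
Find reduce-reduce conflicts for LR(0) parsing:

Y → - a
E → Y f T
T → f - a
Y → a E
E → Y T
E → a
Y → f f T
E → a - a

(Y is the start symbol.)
Yes — I14: [E → a - a .] vs [Y → - a .]

Augment with Y' → Y and build the canonical LR(0) collection (I0 = CLOSURE({[Y' → . Y]}), then GOTO on every symbol after a dot until no new states appear). It has 19 states:
  I0: { [Y → . - a], [Y → . a E], [Y → . f f T], [Y' → . Y] }  — shift
  I1: { [Y → - . a] }  — shift
  I2: { [Y' → Y .] }  — accept
  I3: { [E → . Y T], [E → . Y f T], [E → . a - a], [E → . a], [Y → . - a], [Y → . a E], [Y → . f f T], [Y → a . E] }  — shift
  I4: { [Y → f . f T] }  — shift
  I5: { [T → . f - a], [Y → f f . T] }  — shift
  I6: { [Y → f f T .] }  — reduce
  I7: { [T → f . - a] }  — shift
  I8: { [T → f - . a] }  — shift
  I9: { [T → f - a .] }  — reduce
  I10: { [Y → a E .] }  — reduce
  I11: { [E → Y . T], [E → Y . f T], [T → . f - a] }  — shift
  I12: { [E → . Y T], [E → . Y f T], [E → . a - a], [E → . a], [E → a . - a], [E → a .], [Y → . - a], [Y → . a E], [Y → . f f T], [Y → a . E] }  — shift, reduce
  I13: { [E → a - . a], [Y → - . a] }  — shift
  I14: { [E → a - a .], [Y → - a .] }  — 2 reduces
  I15: { [E → Y T .] }  — reduce
  I16: { [E → Y f . T], [T → . f - a], [T → f . - a] }  — shift
  I17: { [E → Y f T .] }  — reduce
  I18: { [Y → - a .] }  — reduce

I14 contains complete items [E → a - a .], [Y → - a .] — reduce-reduce conflict.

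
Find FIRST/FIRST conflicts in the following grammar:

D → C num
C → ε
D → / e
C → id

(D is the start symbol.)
FIRST sets of the non-terminals at (or reachable through a nullable prefix from) the front of some alternative:
  FIRST(C) = { 'id', ε }

Productions for D:
  D → C num: FIRST = { 'id', 'num' }
  D → / e: FIRST = { '/' }
Productions for C:
  C → ε: FIRST = { ε }
  C → id: FIRST = { 'id' }

All alternatives of each non-terminal have pairwise disjoint FIRST sets.

Answer: No FIRST/FIRST conflicts.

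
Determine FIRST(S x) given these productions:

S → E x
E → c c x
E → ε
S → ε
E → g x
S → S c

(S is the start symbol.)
FIRST sets of the non-terminals involved (from the grammar, by fixed-point iteration):
  FIRST(S) = { 'c', 'g', 'x', ε }

To compute FIRST(S x), process the symbols left to right:
Symbol S is a non-terminal. Add FIRST(S) \ {ε} = { 'c', 'g', 'x' }
S is nullable (ε ∈ FIRST(S)), continue to the next symbol.
Symbol x is a terminal. Add 'x' and stop.
FIRST(S x) = { 'c', 'g', 'x' }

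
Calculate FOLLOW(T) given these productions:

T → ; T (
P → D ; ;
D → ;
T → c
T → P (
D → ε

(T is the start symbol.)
T is the start symbol, so $ ∈ FOLLOW(T).
In T → ; T (: T is followed by '(', add FIRST('(') \ {ε} = { '(' }

Taking the union: FOLLOW(T) = { $, '(' }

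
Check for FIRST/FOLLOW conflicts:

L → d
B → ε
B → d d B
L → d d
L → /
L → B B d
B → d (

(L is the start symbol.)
Yes. B → d d B with FOLLOW(B) on { 'd' }; B → d '(' with FOLLOW(B) on { 'd' }

A FIRST/FOLLOW conflict occurs when a non-terminal N has a nullable alternative N → β (β ⇒* ε) and another alternative N → α with FIRST(α) ∩ FOLLOW(N) ≠ ∅: on such a lookahead the parser cannot decide between expanding α and letting N vanish via β.

Nullable non-terminals: B.

B: nullable alternative(s) B → ε; FOLLOW(B) = { 'd' }
  B → ε: FIRST \ {ε} = { } — this is the only nullable alternative, skip
  B → d d B: FIRST \ {ε} = { 'd' } — overlaps FOLLOW(B) on { 'd' }: CONFLICT
  B → d (: FIRST \ {ε} = { 'd' } — overlaps FOLLOW(B) on { 'd' }: CONFLICT

L has no nullable alternative, so no FIRST/FOLLOW check is needed there.

So the grammar has 2 FIRST/FOLLOW conflicts (marked CONFLICT above).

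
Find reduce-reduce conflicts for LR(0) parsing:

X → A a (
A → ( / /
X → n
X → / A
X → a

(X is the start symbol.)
No reduce-reduce conflicts

Augment with X' → X and build the canonical LR(0) collection (I0 = CLOSURE({[X' → . X]}), then GOTO on every symbol after a dot until no new states appear). It has 12 states:
  I0: { [A → . ( / /], [X → . / A], [X → . A a (], [X → . a], [X → . n], [X' → . X] }  — shift
  I1: { [A → ( . / /] }  — shift
  I2: { [A → . ( / /], [X → / . A] }  — shift
  I3: { [X → A . a (] }  — shift
  I4: { [X' → X .] }  — accept
  I5: { [X → a .] }  — reduce
  I6: { [X → n .] }  — reduce
  I7: { [X → A a . (] }  — shift
  I8: { [X → A a ( .] }  — reduce
  I9: { [X → / A .] }  — reduce
  I10: { [A → ( / . /] }  — shift
  I11: { [A → ( / / .] }  — reduce

No state contains more than one complete item.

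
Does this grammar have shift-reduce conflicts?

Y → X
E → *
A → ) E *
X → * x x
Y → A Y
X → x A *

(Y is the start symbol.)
A shift-reduce conflict occurs when an LR(0) state has both:
  - a complete (reduce) item [A → α .] (dot at the end), and
  - a shift item [B → β . c γ] (dot before a terminal).

Augment with Y' → Y and build the canonical LR(0) collection (I0 = CLOSURE({[Y' → . Y]}), then GOTO on every symbol after a dot until no new states appear). It has 15 states:
  I0: { [A → . ) E *], [X → . * x x], [X → . x A *], [Y → . A Y], [Y → . X], [Y' → . Y] }  — shift
  I1: { [A → ) . E *], [E → . *] }  — shift
  I2: { [X → * . x x] }  — shift
  I3: { [A → . ) E *], [X → . * x x], [X → . x A *], [Y → . A Y], [Y → . X], [Y → A . Y] }  — shift
  I4: { [Y → X .] }  — reduce
  I5: { [Y' → Y .] }  — accept
  I6: { [A → . ) E *], [X → x . A *] }  — shift
  I7: { [X → x A . *] }  — shift
  I8: { [X → x A * .] }  — reduce
  I9: { [Y → A Y .] }  — reduce
  I10: { [X → * x . x] }  — shift
  I11: { [X → * x x .] }  — reduce
  I12: { [E → * .] }  — reduce
  I13: { [A → ) E . *] }  — shift
  I14: { [A → ) E * .] }  — reduce

No state contains both a complete item and a shift item.

Answer: No shift-reduce conflicts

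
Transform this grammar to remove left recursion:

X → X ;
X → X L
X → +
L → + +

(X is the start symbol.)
X → + X'
X' → ; X'
X' → L X'
X' → ε
L → + +

X is directly left-recursive. The standard transformation for
  A → A α₁ | ... | A α_m | β₁ | ... | β_n
is
  A  → β₁ A' | ... | β_n A'
  A' → α₁ A' | ... | α_m A' | ε

X → + becomes X → + X'
X → X ; becomes X' → ; X'
X → X L becomes X' → L X'
Add X' → ε

Productions for other non-terminals are unchanged:
  L → + +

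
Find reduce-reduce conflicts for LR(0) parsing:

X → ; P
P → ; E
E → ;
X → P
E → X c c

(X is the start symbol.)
Augment with X' → X and build the canonical LR(0) collection (I0 = CLOSURE({[X' → . X]}), then GOTO on every symbol after a dot until no new states appear). It has 10 states:
  I0: { [P → . ; E], [X → . ; P], [X → . P], [X' → . X] }  — shift
  I1: { [E → . ;], [E → . X c c], [P → . ; E], [P → ; . E], [X → . ; P], [X → . P], [X → ; . P] }  — shift
  I2: { [X → P .] }  — reduce
  I3: { [X' → X .] }  — accept
  I4: { [E → . ;], [E → . X c c], [E → ; .], [P → . ; E], [P → ; . E], [X → . ; P], [X → . P], [X → ; . P] }  — shift, reduce
  I5: { [P → ; E .] }  — reduce
  I6: { [X → ; P .], [X → P .] }  — 2 reduces
  I7: { [E → X . c c] }  — shift
  I8: { [E → X c . c] }  — shift
  I9: { [E → X c c .] }  — reduce

I6 contains complete items [X → ; P .], [X → P .] — reduce-reduce conflict.

Answer: Yes — I6: [X → ; P .] vs [X → P .]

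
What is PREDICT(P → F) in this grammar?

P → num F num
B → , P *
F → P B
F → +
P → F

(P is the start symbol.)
{ '+', 'num' }

PREDICT(P → F) = (FIRST(RHS) \ {ε}) ∪ (FOLLOW(P) if ε ∈ FIRST(RHS), i.e. RHS ⇒* ε)
FIRST(F) = { '+', 'num' }
FIRST(F) = { '+', 'num' }
ε ∉ FIRST(F), so FOLLOW(P) is not added.
PREDICT(P → F) = { '+', 'num' }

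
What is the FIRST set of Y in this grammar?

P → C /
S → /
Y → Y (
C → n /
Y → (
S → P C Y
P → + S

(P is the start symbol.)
To compute FIRST(Y), examine every production with Y on the left-hand side, reading each right-hand side left to right until a non-nullable symbol is reached.

From Y → Y (:
  - Y is the symbol being defined: contributes nothing new
    Y is not nullable, so stop
From Y → (:
  - '(' is a terminal: add '(' and stop

Collecting: FIRST(Y) = { '(' }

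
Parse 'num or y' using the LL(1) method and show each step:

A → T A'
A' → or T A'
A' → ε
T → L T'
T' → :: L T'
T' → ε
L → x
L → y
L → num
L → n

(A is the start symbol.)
Stack is shown with the top on the left.

Stack        Input       Action
-------------------------------
A $          num or y $  output A → T A'
T A' $       num or y $  output T → L T'
L T' A' $    num or y $  output L → num
num T' A' $  num or y $  match 'num'
T' A' $      or y $      output T' → ε
A' $         or y $      output A' → or T A'
or T A' $    or y $      match 'or'
T A' $       y $         output T → L T'
L T' A' $    y $         output L → y
y T' A' $    y $         match 'y'
T' A' $      $           output T' → ε
A' $         $           output A' → ε
$            $           accept

The string is accepted.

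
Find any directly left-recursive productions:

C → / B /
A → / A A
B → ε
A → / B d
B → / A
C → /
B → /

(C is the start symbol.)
Direct left recursion occurs when N → N α for some non-terminal N (the right-hand side begins with the left-hand side itself).

C → / B /: starts with '/'
A → / A A: starts with '/'
B → ε: starts with ε
A → / B d: starts with '/'
B → / A: starts with '/'
C → /: starts with '/'
B → /: starts with '/'

No direct left recursion found.

Answer: No direct left recursion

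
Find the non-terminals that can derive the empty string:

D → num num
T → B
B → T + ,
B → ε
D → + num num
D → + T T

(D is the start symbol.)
ε-productions: B → ε
So B is immediately nullable.
T → B: every symbol on the right is nullable, so T is nullable too.
No further non-terminal can be added: every production for the remaining non-terminals contains a terminal or a non-nullable non-terminal.
Nullable = { 'B', 'T' }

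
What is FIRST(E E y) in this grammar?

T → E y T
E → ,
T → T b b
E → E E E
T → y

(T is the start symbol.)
{ ',' }

FIRST sets of the non-terminals involved (from the grammar, by fixed-point iteration):
  FIRST(E) = { ',' }

To compute FIRST(E E y), process the symbols left to right:
Symbol E is a non-terminal. Add FIRST(E) \ {ε} = { ',' }
E is not nullable (ε ∉ FIRST(E)), so stop here.
FIRST(E E y) = { ',' }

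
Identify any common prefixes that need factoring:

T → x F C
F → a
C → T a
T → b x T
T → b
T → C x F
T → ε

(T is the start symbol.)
Left-factoring is needed when two productions for the same non-terminal
share a common prefix on the right-hand side.

Productions for T:
  T → x F C
  T → b x T
  T → b
  T → C x F
  T → ε

Found common prefix 'b' in productions for T

Answer: Yes, T has productions with common prefix 'b'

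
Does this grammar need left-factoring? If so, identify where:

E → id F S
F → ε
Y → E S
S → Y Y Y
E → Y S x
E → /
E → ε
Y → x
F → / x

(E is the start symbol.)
No, left-factoring is not needed

Left-factoring is needed when two productions for the same non-terminal
share a common prefix on the right-hand side.

Productions for E:
  E → id F S
  E → Y S x
  E → /
  E → ε
Productions for F:
  F → ε
  F → / x
Productions for Y:
  Y → E S
  Y → x

No common prefixes found.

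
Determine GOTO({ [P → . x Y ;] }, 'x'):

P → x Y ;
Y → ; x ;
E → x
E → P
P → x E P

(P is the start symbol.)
GOTO(I, 'x') = CLOSURE({ [A → αX.β] : [A → α.Xβ] ∈ I, X = 'x' })

Items with dot before 'x', with the dot advanced:
  [P → . x Y ;] → [P → x . Y ;]
Closure of the advanced items:
  [P → x . Y ;] has the dot before Y: add [Y → . ; x ;]

GOTO = { [P → x . Y ;], [Y → . ; x ;] }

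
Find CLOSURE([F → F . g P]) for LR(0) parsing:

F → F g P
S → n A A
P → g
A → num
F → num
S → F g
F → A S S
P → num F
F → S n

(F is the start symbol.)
To compute CLOSURE, for each item [A → α.Bβ] where B is a non-terminal, add [B → .γ] for all productions B → γ; repeat for the newly added items until nothing changes.

Start with: [F → F . g P]
The dot precedes the terminal g, so nothing is added.

CLOSURE = { [F → F . g P] }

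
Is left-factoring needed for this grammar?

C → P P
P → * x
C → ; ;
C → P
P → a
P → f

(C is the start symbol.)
Yes, C has productions with common prefix 'P'

Left-factoring is needed when two productions for the same non-terminal
share a common prefix on the right-hand side.

Productions for C:
  C → P P
  C → ; ;
  C → P
Productions for P:
  P → * x
  P → a
  P → f

Found common prefix 'P' in productions for C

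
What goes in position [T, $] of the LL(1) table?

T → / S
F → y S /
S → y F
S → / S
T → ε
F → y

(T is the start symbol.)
To find M[T, $], we find productions for T where $ is in the predict set (PREDICT(N → α) = (FIRST(α) \ {ε}) ∪ (FOLLOW(N) if α ⇒* ε)).

Relevant sets:
  FOLLOW(T) = { $ }

T → / S: PREDICT = { '/' }
T → ε: PREDICT = { $ }
  $ is in predict set, so this production goes in M[T, $]

M[T, $] = T → ε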